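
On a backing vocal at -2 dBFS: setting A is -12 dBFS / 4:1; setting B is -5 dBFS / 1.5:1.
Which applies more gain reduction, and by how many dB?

A: 10 dB over, compressed to 2.5 dB over, so 7.5 dB of GR.
B: 3 dB over, compressed to 2 dB over, so 1 dB of GR.
Difference: 6.5 dB in favour of A.

A, by 6.5 dB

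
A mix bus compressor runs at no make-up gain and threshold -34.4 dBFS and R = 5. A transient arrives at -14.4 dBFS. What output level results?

Overshoot: -14.4 − (-34.4) = 20 dB.
At 5:1 the overshoot is divided by 5, leaving 4 dB above threshold.
So the level is -34.4 + 4 = -30.4 dBFS.

-30.4 dBFS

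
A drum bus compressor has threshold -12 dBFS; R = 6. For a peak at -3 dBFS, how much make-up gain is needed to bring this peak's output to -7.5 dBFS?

3 dB

Overshoot 9 dB → 9/6 = 1.5 dB after compression, so the compressed level is -12 + 1.5 = -10.5 dBFS.
Make-up = target − compressed = -7.5 − (-10.5) = 3 dB.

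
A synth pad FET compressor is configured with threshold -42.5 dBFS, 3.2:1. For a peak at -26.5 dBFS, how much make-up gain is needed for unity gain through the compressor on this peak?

11 dB

The peak compresses to -42.5 + 16/3.2 = -37.5 dBFS.
To reach -26.5 dBFS requires -26.5 − (-37.5) = 11 dB of make-up.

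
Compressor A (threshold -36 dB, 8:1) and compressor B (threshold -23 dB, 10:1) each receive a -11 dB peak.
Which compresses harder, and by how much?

A: 25 dB over, compressed to 3.125 dB over, so 21.875 dB of GR.
B: 12 dB over, compressed to 1.2 dB over, so 10.8 dB of GR.
Difference: 11.075 dB in favour of A.

A, by 11.075 dB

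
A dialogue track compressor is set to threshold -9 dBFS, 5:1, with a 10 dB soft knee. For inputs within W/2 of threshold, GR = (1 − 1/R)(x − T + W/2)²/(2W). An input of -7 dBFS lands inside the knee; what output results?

-8.96 dBFS

x − T + W/2 = -7 − (-9) + 5 = 7.
GR = (1 − 1/5) × 7² / 20 = 0.8 × 49 / 20 = 1.96 dB.
Output = -7 − 1.96 = -8.96 dBFS.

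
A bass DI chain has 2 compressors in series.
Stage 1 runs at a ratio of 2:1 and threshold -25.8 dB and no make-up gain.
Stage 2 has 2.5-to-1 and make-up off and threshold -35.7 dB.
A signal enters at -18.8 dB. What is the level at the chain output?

Stage 1: overshoot 7 dB → 7/2 = 3.5 dB → -22.3 dB.
Stage 2: overshoot 13.4 dB → 13.4/2.5 = 5.36 dB → -30.34 dB.

-30.34 dB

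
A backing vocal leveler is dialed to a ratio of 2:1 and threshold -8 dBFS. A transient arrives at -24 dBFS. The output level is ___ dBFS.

-24 dBFS

-24 dBFS is 16 dB below the -8 dBFS threshold, so no gain reduction is applied.
Output = input = -24 dBFS.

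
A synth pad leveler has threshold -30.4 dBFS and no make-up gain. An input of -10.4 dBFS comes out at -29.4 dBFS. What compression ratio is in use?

20:1

Input overshoot = -10.4 − (-30.4) = 20 dB; output overshoot = -29.4 − (-30.4) = 1 dB.
Ratio = 20 / 1 = 20.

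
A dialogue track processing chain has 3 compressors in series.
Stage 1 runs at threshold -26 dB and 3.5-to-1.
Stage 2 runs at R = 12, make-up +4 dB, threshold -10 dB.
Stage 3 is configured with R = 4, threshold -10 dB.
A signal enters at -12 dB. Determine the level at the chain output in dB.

Stage 1: 14 dB above -26 dB, reduced 3.5:1 to 4 dB above → -22 dB.
Stage 2: -22 dB ≤ -10 dB, so stage 2 doesn't engage; make-up brings it to -18 dB.
Stage 3: -18 dB ≤ -10 dB, so stage 3 doesn't engage; output -18 dB.

-18 dB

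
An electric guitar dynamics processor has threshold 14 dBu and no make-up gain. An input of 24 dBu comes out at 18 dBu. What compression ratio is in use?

Input overshoot = 24 − 14 = 10 dB; output overshoot = 18 − 14 = 4 dB.
Ratio = 10 / 4 = 2.5.

2.5:1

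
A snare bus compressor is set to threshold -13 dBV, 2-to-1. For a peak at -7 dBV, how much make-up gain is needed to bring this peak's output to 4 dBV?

Overshoot 6 dB → 6/2 = 3 dB after compression, so the compressed level is -13 + 3 = -10 dBV.
Make-up = target − compressed = 4 − (-10) = 14 dB.

14 dB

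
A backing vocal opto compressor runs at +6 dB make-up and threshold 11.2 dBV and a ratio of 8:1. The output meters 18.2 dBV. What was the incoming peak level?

Remove make-up: 18.2 − 6 = 12.2 dBV.
That's 1 dB above the 11.2 dBV threshold.
Before 8:1 compression the overshoot was 1 × 8 = 8 dB, so input = 11.2 + 8 = 19.2 dBV.

19.2 dBV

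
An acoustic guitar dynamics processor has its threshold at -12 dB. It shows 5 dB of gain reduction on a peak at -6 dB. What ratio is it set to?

6:1

Input overshoot = -6 − (-12) = 6 dB.
Output overshoot = 6 − 5 = 1 dB.
Ratio = input overshoot / output overshoot = 6 / 1 = 6.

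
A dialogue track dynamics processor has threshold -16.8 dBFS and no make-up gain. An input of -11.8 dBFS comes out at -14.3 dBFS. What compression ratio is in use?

2:1

Input overshoot = -11.8 − (-16.8) = 5 dB; output overshoot = -14.3 − (-16.8) = 2.5 dB.
Ratio = 5 / 2.5 = 2.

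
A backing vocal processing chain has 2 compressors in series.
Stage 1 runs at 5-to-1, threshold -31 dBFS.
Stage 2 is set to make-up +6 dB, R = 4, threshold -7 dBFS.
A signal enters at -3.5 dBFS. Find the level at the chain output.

Stage 1: overshoot 27.5 dB → 27.5/5 = 5.5 dB → -25.5 dBFS.
Stage 2: -25.5 dBFS is at or below the -7 dBFS threshold — no compression; make-up brings it to -19.5 dBFS.

-19.5 dBFS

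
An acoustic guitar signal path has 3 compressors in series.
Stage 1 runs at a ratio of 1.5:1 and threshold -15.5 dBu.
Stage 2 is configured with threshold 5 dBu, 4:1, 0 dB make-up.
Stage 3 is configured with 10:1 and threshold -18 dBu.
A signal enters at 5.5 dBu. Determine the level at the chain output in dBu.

Stage 1: overshoot 21 dB → 21/1.5 = 14 dB → -1.5 dBu.
Stage 2: -1.5 dBu is at or below the 5 dBu threshold — no compression; output -1.5 dBu.
Stage 3: 16.5 dB above -18 dBu, reduced 10:1 to 1.65 dB above → -16.35 dBu.

-16.35 dBu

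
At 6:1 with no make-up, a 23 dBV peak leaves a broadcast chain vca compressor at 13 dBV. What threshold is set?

11 dBV

Gain reduction = 23 − 13 = 10 dB; output overshoot = GR / (R − 1) = 10 / 5 = 2 dB.
Threshold = output − output overshoot = 13 − 2 = 11 dBV.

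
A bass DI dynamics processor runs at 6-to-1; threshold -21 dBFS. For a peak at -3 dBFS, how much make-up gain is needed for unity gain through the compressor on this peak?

Without make-up, output = threshold + overshoot/6 = -21 + 3 = -18 dBFS.
Gap to target: 15 dB.

15 dB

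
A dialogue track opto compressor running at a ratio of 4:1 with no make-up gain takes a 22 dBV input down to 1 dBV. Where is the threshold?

Let T be the threshold. Output overshoot = (input overshoot)/R, so 1 − T = (22 − T)/4.
4·(1 − T) = 22 − T → 3·T = 4 − 22 = -18.
T = -18/3 = -6 dBV.

-6 dBV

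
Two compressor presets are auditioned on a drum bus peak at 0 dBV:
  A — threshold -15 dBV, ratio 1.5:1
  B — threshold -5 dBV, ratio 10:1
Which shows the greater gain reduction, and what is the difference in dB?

A, by 0.5 dB

A: GR = 15 − 15/1.5 = 5 dB.
B: GR = 5 − 5/10 = 4.5 dB.
Difference: 0.5 dB in favour of A.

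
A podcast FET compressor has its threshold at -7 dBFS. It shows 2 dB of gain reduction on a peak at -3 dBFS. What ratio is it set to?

Input overshoot = -3 − (-7) = 4 dB.
Output overshoot = 4 − 2 = 2 dB.
Ratio = input overshoot / output overshoot = 4 / 2 = 2.

2:1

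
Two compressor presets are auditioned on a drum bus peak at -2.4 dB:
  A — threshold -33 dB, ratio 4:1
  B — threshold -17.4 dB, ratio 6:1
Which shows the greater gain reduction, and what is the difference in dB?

A: overshoot 30.6 dB → output overshoot 7.65 dB → GR 22.95 dB.
B: overshoot 15 dB → output overshoot 2.5 dB → GR 12.5 dB.
A reduces 10.45 dB more.

A, by 10.45 dB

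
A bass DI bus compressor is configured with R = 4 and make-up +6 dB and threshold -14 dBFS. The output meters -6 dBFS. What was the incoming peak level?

-6 dBFS

Remove make-up: -6 − 6 = -12 dBFS.
The compressed level sits -12 − (-14) = 2 dB over threshold.
Before 4:1 compression the overshoot was 2 × 4 = 8 dB, so input = -14 + 8 = -6 dBFS.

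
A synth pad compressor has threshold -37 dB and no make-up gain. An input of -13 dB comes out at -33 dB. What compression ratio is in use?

6:1

Input overshoot = -13 − (-37) = 24 dB; output overshoot = -33 − (-37) = 4 dB.
Ratio = 24 / 4 = 6.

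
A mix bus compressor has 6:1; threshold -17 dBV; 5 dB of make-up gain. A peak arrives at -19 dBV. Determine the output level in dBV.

-14 dBV

-19 dBV is 2 dB below the -17 dBV threshold, so no gain reduction is applied.
Make-up gain adds 5 dB: -19 + 5 = -14 dBV.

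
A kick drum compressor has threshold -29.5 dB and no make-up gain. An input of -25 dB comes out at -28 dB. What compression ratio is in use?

3:1

Input overshoot = -25 − (-29.5) = 4.5 dB; output overshoot = -28 − (-29.5) = 1.5 dB.
Ratio = 4.5 / 1.5 = 3.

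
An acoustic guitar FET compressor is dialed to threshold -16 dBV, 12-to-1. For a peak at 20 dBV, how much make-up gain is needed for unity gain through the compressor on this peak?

Overshoot 36 dB → 36/12 = 3 dB after compression, so the compressed level is -16 + 3 = -13 dBV.
Make-up = target − compressed = 20 − (-13) = 33 dB.

33 dB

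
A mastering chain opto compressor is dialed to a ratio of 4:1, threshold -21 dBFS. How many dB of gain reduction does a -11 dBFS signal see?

7.5 dB

Overshoot = -11 − (-21) = 10 dB.
At 4:1, output sits 10/4 = 2.5 dB above threshold.
So the signal is attenuated by 10 − 2.5 = 7.5 dB.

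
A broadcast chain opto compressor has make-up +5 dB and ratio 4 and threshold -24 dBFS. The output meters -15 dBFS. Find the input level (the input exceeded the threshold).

-8 dBFS

Stripping the +5 dB make-up gives -20 dBFS at the gain stage.
The compressed level sits -20 − (-24) = 4 dB over threshold.
Before 4:1 compression the overshoot was 4 × 4 = 16 dB, so input = -24 + 16 = -8 dBFS.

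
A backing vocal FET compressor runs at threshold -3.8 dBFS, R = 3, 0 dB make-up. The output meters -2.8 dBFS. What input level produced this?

-0.8 dBFS

The compressed level sits -2.8 − (-3.8) = 1 dB over threshold.
Before 3:1 compression the overshoot was 1 × 3 = 3 dB, so input = -3.8 + 3 = -0.8 dBFS.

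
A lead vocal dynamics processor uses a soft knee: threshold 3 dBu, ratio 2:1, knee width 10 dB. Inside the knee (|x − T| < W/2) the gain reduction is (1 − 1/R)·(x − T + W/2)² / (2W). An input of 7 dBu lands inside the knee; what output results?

x − T + W/2 = 7 − 3 + 5 = 9.
GR = (1 − 1/2) × 9² / 20 = 0.5 × 81 / 20 = 2.025 dB.
Output = 7 − 2.025 = 4.975 dBu.

4.975 dBu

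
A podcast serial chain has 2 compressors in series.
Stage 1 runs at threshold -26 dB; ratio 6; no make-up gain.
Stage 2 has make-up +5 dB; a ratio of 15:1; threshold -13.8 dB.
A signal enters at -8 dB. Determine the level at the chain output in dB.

-18 dB

Stage 1: 18 dB above -26 dB, reduced 6:1 to 3 dB above → -23 dB.
Stage 2: -23 dB is at or below the -13.8 dB threshold — no compression; make-up brings it to -18 dB.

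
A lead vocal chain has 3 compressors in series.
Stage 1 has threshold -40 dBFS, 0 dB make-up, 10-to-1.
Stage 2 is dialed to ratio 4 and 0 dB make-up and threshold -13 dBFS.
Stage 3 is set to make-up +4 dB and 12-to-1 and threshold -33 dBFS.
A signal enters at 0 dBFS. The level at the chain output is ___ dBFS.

Stage 1: 0 dBFS is 40 dB over -40 dBFS; at 10:1 that becomes 4 dB over, giving -36 dBFS.
Stage 2: below threshold (-36 ≤ -13); passes unchanged; output -36 dBFS.
Stage 3: -36 dBFS is at or below the -33 dBFS threshold — no compression; make-up brings it to -32 dBFS.

-32 dBFS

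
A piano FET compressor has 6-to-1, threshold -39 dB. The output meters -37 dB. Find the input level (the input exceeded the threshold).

-27 dB

The compressed level sits -37 − (-39) = 2 dB over threshold.
Undo the ratio: input overshoot = 2 × 6 = 12 dB, giving input = -27 dB.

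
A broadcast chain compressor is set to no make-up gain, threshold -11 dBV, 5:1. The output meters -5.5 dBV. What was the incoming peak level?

Post-compression overshoot = -5.5 − (-11) = 5.5 dB.
Before 5:1 compression the overshoot was 5.5 × 5 = 27.5 dB, so input = -11 + 27.5 = 16.5 dBV.

16.5 dBV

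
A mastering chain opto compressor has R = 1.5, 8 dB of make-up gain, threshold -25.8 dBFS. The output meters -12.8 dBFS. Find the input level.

Remove make-up: -12.8 − 8 = -20.8 dBFS.
Post-compression overshoot = -20.8 − (-25.8) = 5 dB.
Input overshoot = R × output overshoot = 7.5 dB → input = -25.8 + 7.5 = -18.3 dBFS.

-18.3 dBFS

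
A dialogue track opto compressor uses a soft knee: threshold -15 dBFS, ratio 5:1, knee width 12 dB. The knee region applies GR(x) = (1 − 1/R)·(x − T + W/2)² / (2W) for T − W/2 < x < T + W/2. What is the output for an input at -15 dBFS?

-16.2 dBFS

x − T + W/2 = -15 − (-15) + 6 = 6.
GR = (1 − 1/5) × 6² / 24 = 0.8 × 36 / 24 = 1.2 dB.
Output = -15 − 1.2 = -16.2 dBFS.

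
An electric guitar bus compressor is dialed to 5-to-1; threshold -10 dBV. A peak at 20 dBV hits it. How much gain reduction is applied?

24 dB

The signal is 30 dB above threshold.
At 5:1, output sits 30/5 = 6 dB above threshold.
Gain reduction = 30 − 6 = 24 dB.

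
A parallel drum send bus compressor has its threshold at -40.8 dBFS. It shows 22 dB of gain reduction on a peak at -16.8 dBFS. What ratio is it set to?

Input overshoot = -16.8 − (-40.8) = 24 dB.
Output overshoot = 24 − 22 = 2 dB.
Ratio = input overshoot / output overshoot = 24 / 2 = 12.

12:1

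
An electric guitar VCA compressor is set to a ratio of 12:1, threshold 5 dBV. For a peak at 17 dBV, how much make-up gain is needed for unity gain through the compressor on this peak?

Overshoot 12 dB → 12/12 = 1 dB after compression, so the compressed level is 5 + 1 = 6 dBV.
Make-up = target − compressed = 17 − 6 = 11 dB.

11 dB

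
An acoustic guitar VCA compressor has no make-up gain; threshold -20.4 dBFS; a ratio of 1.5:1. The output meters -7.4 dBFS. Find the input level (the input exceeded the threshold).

That's 13 dB above the -20.4 dBFS threshold.
Input overshoot = R × output overshoot = 19.5 dB → input = -20.4 + 19.5 = -0.9 dBFS.

-0.9 dBFS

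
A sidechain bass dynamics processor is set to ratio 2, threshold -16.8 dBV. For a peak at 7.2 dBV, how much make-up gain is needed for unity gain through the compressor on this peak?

Overshoot 24 dB → 24/2 = 12 dB after compression, so the compressed level is -16.8 + 12 = -4.8 dBV.
Make-up = target − compressed = 7.2 − (-4.8) = 12 dB.

12 dB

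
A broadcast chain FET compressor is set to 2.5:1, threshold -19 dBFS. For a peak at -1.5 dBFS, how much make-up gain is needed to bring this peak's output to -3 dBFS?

9 dB

Without make-up, output = threshold + overshoot/2.5 = -19 + 7 = -12 dBFS.
Gap to target: 9 dB.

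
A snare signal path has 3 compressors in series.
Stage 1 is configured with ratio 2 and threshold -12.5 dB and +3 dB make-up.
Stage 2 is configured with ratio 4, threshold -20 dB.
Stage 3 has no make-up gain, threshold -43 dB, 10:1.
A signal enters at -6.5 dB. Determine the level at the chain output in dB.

Stage 1: overshoot 6 dB → 6/2 = 3 dB → -9.5 dB; +3 dB make-up → -6.5 dB.
Stage 2: overshoot 13.5 dB → 13.5/4 = 3.375 dB → -16.625 dB.
Stage 3: overshoot 26.375 dB → 26.375/10 = 2.6375 dB → -40.3625 dB.

-40.3625 dB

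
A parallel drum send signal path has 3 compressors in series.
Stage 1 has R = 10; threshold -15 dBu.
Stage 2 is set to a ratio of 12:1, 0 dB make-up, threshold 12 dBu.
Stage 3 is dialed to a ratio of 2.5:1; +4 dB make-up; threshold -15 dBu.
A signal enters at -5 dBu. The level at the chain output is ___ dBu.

-10.6 dBu

Stage 1: overshoot 10 dB → 10/10 = 1 dB → -14 dBu.
Stage 2: below threshold (-14 ≤ 12); passes unchanged; output -14 dBu.
Stage 3: -14 dBu is 1 dB over -15 dBu; at 2.5:1 that becomes 0.4 dB over, giving -14.6 dBu; +4 dB make-up → -10.6 dBu.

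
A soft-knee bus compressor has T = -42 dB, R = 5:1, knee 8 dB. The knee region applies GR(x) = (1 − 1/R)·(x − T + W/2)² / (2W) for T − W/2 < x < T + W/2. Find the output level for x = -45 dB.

x − T + W/2 = -45 − (-42) + 4 = 1.
GR = (1 − 1/5) × 1² / 16 = 0.8 × 1 / 16 = 0.05 dB.
Output = -45 − 0.05 = -45.05 dB.

-45.05 dB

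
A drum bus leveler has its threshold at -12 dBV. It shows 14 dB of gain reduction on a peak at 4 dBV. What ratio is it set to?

Input overshoot = 4 − (-12) = 16 dB.
Output overshoot = 16 − 14 = 2 dB.
Ratio = input overshoot / output overshoot = 16 / 2 = 8.

8:1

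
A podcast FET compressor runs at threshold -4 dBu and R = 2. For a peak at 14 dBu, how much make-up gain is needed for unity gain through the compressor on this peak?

9 dB

Overshoot 18 dB → 18/2 = 9 dB after compression, so the compressed level is -4 + 9 = 5 dBu.
Make-up = target − compressed = 14 − 5 = 9 dB.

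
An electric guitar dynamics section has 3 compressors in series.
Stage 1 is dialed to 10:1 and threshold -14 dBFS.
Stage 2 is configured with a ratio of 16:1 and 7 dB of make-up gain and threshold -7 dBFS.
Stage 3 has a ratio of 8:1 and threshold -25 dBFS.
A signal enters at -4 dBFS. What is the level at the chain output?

Stage 1: 10 dB above -14 dBFS, reduced 10:1 to 1 dB above → -13 dBFS.
Stage 2: -13 dBFS is at or below the -7 dBFS threshold — no compression; make-up brings it to -6 dBFS.
Stage 3: -6 dBFS is 19 dB over -25 dBFS; at 8:1 that becomes 2.375 dB over, giving -22.625 dBFS.

-22.625 dBFS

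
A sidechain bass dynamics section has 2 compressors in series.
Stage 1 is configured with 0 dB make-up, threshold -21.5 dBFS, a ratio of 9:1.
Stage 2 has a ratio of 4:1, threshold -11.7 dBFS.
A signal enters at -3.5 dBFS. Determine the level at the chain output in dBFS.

Stage 1: overshoot 18 dB → 18/9 = 2 dB → -19.5 dBFS.
Stage 2: -19.5 dBFS is at or below the -11.7 dBFS threshold — no compression; output -19.5 dBFS.

-19.5 dBFS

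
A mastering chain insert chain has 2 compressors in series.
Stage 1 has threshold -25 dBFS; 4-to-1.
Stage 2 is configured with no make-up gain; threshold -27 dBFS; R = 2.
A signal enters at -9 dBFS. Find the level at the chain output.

Stage 1: 16 dB above -25 dBFS, reduced 4:1 to 4 dB above → -21 dBFS.
Stage 2: 6 dB above -27 dBFS, reduced 2:1 to 3 dB above → -24 dBFS.

-24 dBFS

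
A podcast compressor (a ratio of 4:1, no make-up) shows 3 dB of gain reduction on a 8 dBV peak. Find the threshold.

Let T be the threshold. Output overshoot = (input overshoot)/R, so 5 − T = (8 − T)/4.
4·(5 − T) = 8 − T → 3·T = 20 − 8 = 12.
T = 12/3 = 4 dBV.

4 dBV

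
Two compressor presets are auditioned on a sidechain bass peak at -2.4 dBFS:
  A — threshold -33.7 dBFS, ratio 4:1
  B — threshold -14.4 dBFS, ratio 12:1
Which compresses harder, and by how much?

A, by 12.475 dB

A: overshoot 31.3 dB → output overshoot 7.825 dB → GR 23.475 dB.
B: overshoot 12 dB → output overshoot 1 dB → GR 11 dB.
A applies 12.475 dB more gain reduction.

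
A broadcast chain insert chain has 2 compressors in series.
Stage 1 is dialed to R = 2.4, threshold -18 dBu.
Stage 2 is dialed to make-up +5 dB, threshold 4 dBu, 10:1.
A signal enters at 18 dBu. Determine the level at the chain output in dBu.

2 dBu

Stage 1: 36 dB above -18 dBu, reduced 2.4:1 to 15 dB above → -3 dBu.
Stage 2: -3 dBu is at or below the 4 dBu threshold — no compression; make-up brings it to 2 dBu.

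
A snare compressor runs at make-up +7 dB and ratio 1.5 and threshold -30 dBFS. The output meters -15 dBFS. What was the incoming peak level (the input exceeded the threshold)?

-18 dBFS

Remove make-up: -15 − 7 = -22 dBFS.
Post-compression overshoot = -22 − (-30) = 8 dB.
Undo the ratio: input overshoot = 8 × 1.5 = 12 dB, giving input = -18 dBFS.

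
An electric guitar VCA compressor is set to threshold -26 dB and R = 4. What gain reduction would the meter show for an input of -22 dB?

3 dB

-22 dB exceeds the threshold by 4 dB.
A 4:1 ratio leaves 1 dB of that excess.
Gain reduction = 4 − 1 = 3 dB.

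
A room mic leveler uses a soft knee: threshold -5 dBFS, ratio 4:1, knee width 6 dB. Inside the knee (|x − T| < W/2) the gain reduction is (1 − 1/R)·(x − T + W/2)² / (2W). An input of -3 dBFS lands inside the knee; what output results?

-4.5625 dBFS

x − T + W/2 = -3 − (-5) + 3 = 5.
GR = (1 − 1/4) × 5² / 12 = 0.75 × 25 / 12 = 1.5625 dB.
Output = -3 − 1.5625 = -4.5625 dBFS.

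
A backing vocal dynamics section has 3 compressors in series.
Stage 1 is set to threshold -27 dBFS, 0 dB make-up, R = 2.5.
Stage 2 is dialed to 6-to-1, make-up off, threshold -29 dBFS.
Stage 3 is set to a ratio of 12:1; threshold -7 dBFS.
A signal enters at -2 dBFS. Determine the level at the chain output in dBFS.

-27 dBFS

Stage 1: -2 dBFS is 25 dB over -27 dBFS; at 2.5:1 that becomes 10 dB over, giving -17 dBFS.
Stage 2: overshoot 12 dB → 12/6 = 2 dB → -27 dBFS.
Stage 3: -27 dBFS ≤ -7 dBFS, so stage 3 doesn't engage; output -27 dBFS.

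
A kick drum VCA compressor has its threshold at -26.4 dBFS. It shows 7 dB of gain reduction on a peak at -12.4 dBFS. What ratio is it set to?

2:1

Input overshoot = -12.4 − (-26.4) = 14 dB.
Output overshoot = 14 − 7 = 7 dB.
Ratio = input overshoot / output overshoot = 14 / 7 = 2.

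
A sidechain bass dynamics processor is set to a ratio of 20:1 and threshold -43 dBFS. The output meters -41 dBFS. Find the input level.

-3 dBFS

Post-compression overshoot = -41 − (-43) = 2 dB.
Undo the ratio: input overshoot = 2 × 20 = 40 dB, giving input = -3 dBFS.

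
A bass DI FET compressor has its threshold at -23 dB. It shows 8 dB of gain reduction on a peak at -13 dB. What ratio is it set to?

Input overshoot = -13 − (-23) = 10 dB.
Output overshoot = 10 − 8 = 2 dB.
Ratio = input overshoot / output overshoot = 10 / 2 = 5.

5:1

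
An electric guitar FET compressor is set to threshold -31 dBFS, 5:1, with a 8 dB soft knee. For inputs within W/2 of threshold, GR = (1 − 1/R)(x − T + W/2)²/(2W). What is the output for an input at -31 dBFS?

x − T + W/2 = -31 − (-31) + 4 = 4.
GR = (1 − 1/5) × 4² / 16 = 0.8 × 16 / 16 = 0.8 dB.
Output = -31 − 0.8 = -31.8 dBFS.

-31.8 dBFS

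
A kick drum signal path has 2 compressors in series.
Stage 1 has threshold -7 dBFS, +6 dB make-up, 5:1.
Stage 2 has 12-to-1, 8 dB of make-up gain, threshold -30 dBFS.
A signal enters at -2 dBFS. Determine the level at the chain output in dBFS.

Stage 1: 5 dB above -7 dBFS, reduced 5:1 to 1 dB above → -6 dBFS; +6 dB make-up → 0 dBFS.
Stage 2: overshoot 30 dB → 30/12 = 2.5 dB → -27.5 dBFS; +8 dB make-up → -19.5 dBFS.

-19.5 dBFS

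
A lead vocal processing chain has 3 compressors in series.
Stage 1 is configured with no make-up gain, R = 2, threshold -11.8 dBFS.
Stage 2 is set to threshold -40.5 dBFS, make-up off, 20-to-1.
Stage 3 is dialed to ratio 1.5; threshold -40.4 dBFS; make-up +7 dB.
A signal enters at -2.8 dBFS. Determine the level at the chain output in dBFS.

-32.36 dBFS

Stage 1: -2.8 dBFS is 9 dB over -11.8 dBFS; at 2:1 that becomes 4.5 dB over, giving -7.3 dBFS.
Stage 2: overshoot 33.2 dB → 33.2/20 = 1.66 dB → -38.84 dBFS.
Stage 3: -38.84 dBFS is 1.56 dB over -40.4 dBFS; at 1.5:1 that becomes 1.04 dB over, giving -39.36 dBFS; +7 dB make-up → -32.36 dBFS.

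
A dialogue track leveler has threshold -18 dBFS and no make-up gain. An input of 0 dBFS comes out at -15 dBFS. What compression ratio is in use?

6:1

Input overshoot = 0 − (-18) = 18 dB; output overshoot = -15 − (-18) = 3 dB.
Ratio = 18 / 3 = 6.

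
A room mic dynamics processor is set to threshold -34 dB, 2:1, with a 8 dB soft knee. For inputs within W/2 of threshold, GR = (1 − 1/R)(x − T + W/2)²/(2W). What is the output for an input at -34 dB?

x − T + W/2 = -34 − (-34) + 4 = 4.
GR = (1 − 1/2) × 4² / 16 = 0.5 × 16 / 16 = 0.5 dB.
Output = -34 − 0.5 = -34.5 dB.

-34.5 dB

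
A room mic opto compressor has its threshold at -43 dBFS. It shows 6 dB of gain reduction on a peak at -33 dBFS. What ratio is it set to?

Input overshoot = -33 − (-43) = 10 dB.
Output overshoot = 10 − 6 = 4 dB.
Ratio = input overshoot / output overshoot = 10 / 4 = 2.5.

2.5:1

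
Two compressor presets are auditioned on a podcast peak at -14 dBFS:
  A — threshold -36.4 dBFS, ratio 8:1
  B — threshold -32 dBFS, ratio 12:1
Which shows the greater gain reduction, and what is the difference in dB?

A, by 3.1 dB

A: overshoot 22.4 dB → output overshoot 2.8 dB → GR 19.6 dB.
B: overshoot 18 dB → output overshoot 1.5 dB → GR 16.5 dB.
Difference: 3.1 dB in favour of A.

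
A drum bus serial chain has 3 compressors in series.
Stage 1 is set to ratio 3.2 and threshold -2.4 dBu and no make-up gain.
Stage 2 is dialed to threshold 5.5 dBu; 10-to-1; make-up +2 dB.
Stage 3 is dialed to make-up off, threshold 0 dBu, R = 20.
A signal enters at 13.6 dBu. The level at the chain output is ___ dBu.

0.23 dBu

Stage 1: 16 dB above -2.4 dBu, reduced 3.2:1 to 5 dB above → 2.6 dBu.
Stage 2: 2.6 dBu is at or below the 5.5 dBu threshold — no compression; make-up brings it to 4.6 dBu.
Stage 3: overshoot 4.6 dB → 4.6/20 = 0.23 dB → 0.23 dBu.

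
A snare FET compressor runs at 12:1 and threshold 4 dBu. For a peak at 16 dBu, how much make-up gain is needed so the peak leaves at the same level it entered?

The peak compresses to 4 + 12/12 = 5 dBu.
To reach 16 dBu requires 16 − 5 = 11 dB of make-up.

11 dB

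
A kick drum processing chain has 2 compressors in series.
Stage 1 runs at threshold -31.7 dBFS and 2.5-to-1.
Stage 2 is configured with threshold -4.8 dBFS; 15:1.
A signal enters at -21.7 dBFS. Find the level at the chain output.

Stage 1: 10 dB above -31.7 dBFS, reduced 2.5:1 to 4 dB above → -27.7 dBFS.
Stage 2: below threshold (-27.7 ≤ -4.8); passes unchanged; output -27.7 dBFS.

-27.7 dBFS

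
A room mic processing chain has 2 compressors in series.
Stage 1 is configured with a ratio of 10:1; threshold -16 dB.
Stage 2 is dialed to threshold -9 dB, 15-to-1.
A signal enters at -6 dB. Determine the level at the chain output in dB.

Stage 1: -6 dB is 10 dB over -16 dB; at 10:1 that becomes 1 dB over, giving -15 dB.
Stage 2: below threshold (-15 ≤ -9); passes unchanged; output -15 dB.

-15 dB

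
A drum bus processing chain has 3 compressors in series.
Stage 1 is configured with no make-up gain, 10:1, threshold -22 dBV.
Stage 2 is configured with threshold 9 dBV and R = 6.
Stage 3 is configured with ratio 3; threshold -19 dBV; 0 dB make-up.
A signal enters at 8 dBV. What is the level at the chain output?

-19 dBV

Stage 1: overshoot 30 dB → 30/10 = 3 dB → -19 dBV.
Stage 2: below threshold (-19 ≤ 9); passes unchanged; output -19 dBV.
Stage 3: -19 dBV ≤ -19 dBV, so stage 3 doesn't engage; output -19 dBV.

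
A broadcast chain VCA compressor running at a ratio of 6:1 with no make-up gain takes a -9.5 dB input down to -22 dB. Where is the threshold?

-24.5 dB

Gain reduction = -9.5 − (-22) = 12.5 dB; output overshoot = GR / (R − 1) = 12.5 / 5 = 2.5 dB.
Threshold = output − output overshoot = -22 − 2.5 = -24.5 dB.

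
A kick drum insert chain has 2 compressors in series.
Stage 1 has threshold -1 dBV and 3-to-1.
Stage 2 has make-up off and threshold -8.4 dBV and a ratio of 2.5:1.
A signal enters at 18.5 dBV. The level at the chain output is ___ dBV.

-2.84 dBV

Stage 1: overshoot 19.5 dB → 19.5/3 = 6.5 dB → 5.5 dBV.
Stage 2: 5.5 dBV is 13.9 dB over -8.4 dBV; at 2.5:1 that becomes 5.56 dB over, giving -2.84 dBV.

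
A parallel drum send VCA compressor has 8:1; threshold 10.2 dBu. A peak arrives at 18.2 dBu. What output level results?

18.2 dBu sits 8 dB over threshold.
The 8 dB excess becomes 1 dB after 8:1 reduction.
That puts the output at 11.2 dBu.

11.2 dBu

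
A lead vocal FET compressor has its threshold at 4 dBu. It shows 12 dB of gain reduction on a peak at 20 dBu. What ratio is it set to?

4:1

Input overshoot = 20 − 4 = 16 dB.
Output overshoot = 16 − 12 = 4 dB.
Ratio = input overshoot / output overshoot = 16 / 4 = 4.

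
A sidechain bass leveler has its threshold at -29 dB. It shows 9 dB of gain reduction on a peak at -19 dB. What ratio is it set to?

Input overshoot = -19 − (-29) = 10 dB.
Output overshoot = 10 − 9 = 1 dB.
Ratio = input overshoot / output overshoot = 10 / 1 = 10.

10:1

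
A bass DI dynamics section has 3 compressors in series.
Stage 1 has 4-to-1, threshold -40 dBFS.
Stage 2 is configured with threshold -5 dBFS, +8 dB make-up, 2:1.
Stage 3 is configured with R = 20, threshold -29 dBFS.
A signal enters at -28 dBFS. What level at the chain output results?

Stage 1: -28 dBFS is 12 dB over -40 dBFS; at 4:1 that becomes 3 dB over, giving -37 dBFS.
Stage 2: below threshold (-37 ≤ -5); passes unchanged; make-up brings it to -29 dBFS.
Stage 3: below threshold (-29 ≤ -29); passes unchanged; output -29 dBFS.

-29 dBFS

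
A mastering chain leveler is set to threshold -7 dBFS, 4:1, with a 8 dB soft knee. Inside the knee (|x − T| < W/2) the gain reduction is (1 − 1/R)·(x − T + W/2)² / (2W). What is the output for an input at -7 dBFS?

-7.75 dBFS

x − T + W/2 = -7 − (-7) + 4 = 4.
GR = (1 − 1/4) × 4² / 16 = 0.75 × 16 / 16 = 0.75 dB.
Output = -7 − 0.75 = -7.75 dBFS.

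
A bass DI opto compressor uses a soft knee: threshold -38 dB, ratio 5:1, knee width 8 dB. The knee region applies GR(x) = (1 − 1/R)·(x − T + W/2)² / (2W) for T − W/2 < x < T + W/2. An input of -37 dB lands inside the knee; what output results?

x − T + W/2 = -37 − (-38) + 4 = 5.
GR = (1 − 1/5) × 5² / 16 = 0.8 × 25 / 16 = 1.25 dB.
Output = -37 − 1.25 = -38.25 dB.

-38.25 dB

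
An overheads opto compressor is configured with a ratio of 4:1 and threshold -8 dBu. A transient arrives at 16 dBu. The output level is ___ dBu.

16 dBu sits 24 dB over threshold.
The 24 dB excess becomes 6 dB after 4:1 reduction.
That puts the output at -2 dBu.

-2 dBu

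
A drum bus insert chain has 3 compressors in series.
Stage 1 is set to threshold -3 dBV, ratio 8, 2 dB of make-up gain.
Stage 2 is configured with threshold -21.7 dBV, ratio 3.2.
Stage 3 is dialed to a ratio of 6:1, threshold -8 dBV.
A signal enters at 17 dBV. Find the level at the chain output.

-14.45 dBV

Stage 1: 17 dBV is 20 dB over -3 dBV; at 8:1 that becomes 2.5 dB over, giving -0.5 dBV; +2 dB make-up → 1.5 dBV.
Stage 2: overshoot 23.2 dB → 23.2/3.2 = 7.25 dB → -14.45 dBV.
Stage 3: below threshold (-14.45 ≤ -8); passes unchanged; output -14.45 dBV.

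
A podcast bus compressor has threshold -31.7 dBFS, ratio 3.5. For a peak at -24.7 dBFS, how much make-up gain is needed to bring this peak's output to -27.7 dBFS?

Without make-up, output = threshold + overshoot/3.5 = -31.7 + 2 = -29.7 dBFS.
Gap to target: 2 dB.

2 dB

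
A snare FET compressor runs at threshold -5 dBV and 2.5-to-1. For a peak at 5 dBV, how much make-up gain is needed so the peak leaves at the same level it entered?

Overshoot 10 dB → 10/2.5 = 4 dB after compression, so the compressed level is -5 + 4 = -1 dBV.
Make-up = target − compressed = 5 − (-1) = 6 dB.

6 dB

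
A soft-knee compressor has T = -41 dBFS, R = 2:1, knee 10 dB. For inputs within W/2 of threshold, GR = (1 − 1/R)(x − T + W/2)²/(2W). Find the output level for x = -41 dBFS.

x − T + W/2 = -41 − (-41) + 5 = 5.
GR = (1 − 1/2) × 5² / 20 = 0.5 × 25 / 20 = 0.625 dB.
Output = -41 − 0.625 = -41.625 dBFS.

-41.625 dBFS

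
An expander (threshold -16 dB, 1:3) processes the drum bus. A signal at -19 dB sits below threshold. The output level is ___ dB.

-25 dB

The input is 3 dB below the -16 dB threshold.
A 1:3 expander multiplies undershoot by 3: 3 × 3 = 9 dB below threshold.
Output = -16 − 9 = -25 dB.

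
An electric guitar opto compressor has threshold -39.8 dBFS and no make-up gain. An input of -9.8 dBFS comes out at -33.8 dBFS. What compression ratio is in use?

Input overshoot = -9.8 − (-39.8) = 30 dB; output overshoot = -33.8 − (-39.8) = 6 dB.
Ratio = 30 / 6 = 5.

5:1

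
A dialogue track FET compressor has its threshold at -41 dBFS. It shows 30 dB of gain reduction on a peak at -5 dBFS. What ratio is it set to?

Input overshoot = -5 − (-41) = 36 dB.
Output overshoot = 36 − 30 = 6 dB.
Ratio = input overshoot / output overshoot = 36 / 6 = 6.

6:1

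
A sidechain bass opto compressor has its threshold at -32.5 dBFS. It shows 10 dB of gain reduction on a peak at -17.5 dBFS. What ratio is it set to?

Input overshoot = -17.5 − (-32.5) = 15 dB.
Output overshoot = 15 − 10 = 5 dB.
Ratio = input overshoot / output overshoot = 15 / 5 = 3.

3:1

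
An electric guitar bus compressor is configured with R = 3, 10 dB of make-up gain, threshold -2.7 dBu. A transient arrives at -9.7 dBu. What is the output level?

-9.7 dBu is 7 dB below the -2.7 dBu threshold, so no gain reduction is applied.
Make-up gain adds 10 dB: -9.7 + 10 = 0.3 dBu.

0.3 dBu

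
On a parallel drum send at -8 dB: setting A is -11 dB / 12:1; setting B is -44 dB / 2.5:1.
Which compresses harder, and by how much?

A: overshoot 3 dB → output overshoot 0.25 dB → GR 2.75 dB.
B: overshoot 36 dB → output overshoot 14.4 dB → GR 21.6 dB.
Difference: 18.85 dB in favour of B.

B, by 18.85 dB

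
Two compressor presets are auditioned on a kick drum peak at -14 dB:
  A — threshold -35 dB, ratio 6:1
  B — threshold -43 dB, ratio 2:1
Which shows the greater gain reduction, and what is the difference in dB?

A, by 3 dB

A: 21 dB over, compressed to 3.5 dB over, so 17.5 dB of GR.
B: 29 dB over, compressed to 14.5 dB over, so 14.5 dB of GR.
A applies 3 dB more gain reduction.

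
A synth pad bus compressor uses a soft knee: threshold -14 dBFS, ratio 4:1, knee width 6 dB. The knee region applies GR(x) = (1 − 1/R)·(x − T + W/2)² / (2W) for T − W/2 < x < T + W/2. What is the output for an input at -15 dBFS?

-15.25 dBFS

x − T + W/2 = -15 − (-14) + 3 = 2.
GR = (1 − 1/4) × 2² / 12 = 0.75 × 4 / 12 = 0.25 dB.
Output = -15 − 0.25 = -15.25 dBFS.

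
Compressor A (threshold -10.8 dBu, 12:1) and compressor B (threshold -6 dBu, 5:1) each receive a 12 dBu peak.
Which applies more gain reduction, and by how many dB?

A, by 6.5 dB

A: overshoot 22.8 dB → output overshoot 1.9 dB → GR 20.9 dB.
B: overshoot 18 dB → output overshoot 3.6 dB → GR 14.4 dB.
Difference: 6.5 dB in favour of A.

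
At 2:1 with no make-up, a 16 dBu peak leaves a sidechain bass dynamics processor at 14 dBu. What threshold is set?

Input is 4 dB above T (since output overshoot × R = input overshoot: (14 − T)·2 = 16 − T gives T = 12 dBu).
Check: 12 + (16 − 12)/2 = 12 + 2 = 14 dBu. ✓

12 dBu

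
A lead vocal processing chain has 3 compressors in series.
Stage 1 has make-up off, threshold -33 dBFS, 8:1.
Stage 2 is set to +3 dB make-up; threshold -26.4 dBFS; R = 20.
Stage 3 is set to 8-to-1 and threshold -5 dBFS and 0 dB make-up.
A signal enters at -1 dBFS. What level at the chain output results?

-26 dBFS

Stage 1: 32 dB above -33 dBFS, reduced 8:1 to 4 dB above → -29 dBFS.
Stage 2: below threshold (-29 ≤ -26.4); passes unchanged; make-up brings it to -26 dBFS.
Stage 3: -26 dBFS ≤ -5 dBFS, so stage 3 doesn't engage; output -26 dBFS.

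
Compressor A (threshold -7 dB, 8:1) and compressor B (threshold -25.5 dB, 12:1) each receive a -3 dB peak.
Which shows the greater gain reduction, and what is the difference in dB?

B, by 17.125 dB

A: GR = 4 − 4/8 = 3.5 dB.
B: GR = 22.5 − 22.5/12 = 20.625 dB.
B reduces 17.125 dB more.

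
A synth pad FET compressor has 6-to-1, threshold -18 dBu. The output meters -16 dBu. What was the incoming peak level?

-6 dBu

Post-compression overshoot = -16 − (-18) = 2 dB.
Before 6:1 compression the overshoot was 2 × 6 = 12 dB, so input = -18 + 12 = -6 dBu.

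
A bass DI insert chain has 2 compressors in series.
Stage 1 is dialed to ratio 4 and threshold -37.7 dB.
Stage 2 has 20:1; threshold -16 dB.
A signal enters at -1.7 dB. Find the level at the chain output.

-28.7 dB

Stage 1: -1.7 dB is 36 dB over -37.7 dB; at 4:1 that becomes 9 dB over, giving -28.7 dB.
Stage 2: below threshold (-28.7 ≤ -16); passes unchanged; output -28.7 dB.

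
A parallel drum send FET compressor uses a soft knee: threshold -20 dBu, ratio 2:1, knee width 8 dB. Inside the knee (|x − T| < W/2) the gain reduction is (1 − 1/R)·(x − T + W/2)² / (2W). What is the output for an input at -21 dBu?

x − T + W/2 = -21 − (-20) + 4 = 3.
GR = (1 − 1/2) × 3² / 16 = 0.5 × 9 / 16 = 0.28125 dB.
Output = -21 − 0.28125 = -21.28125 dBu.

-21.28125 dBu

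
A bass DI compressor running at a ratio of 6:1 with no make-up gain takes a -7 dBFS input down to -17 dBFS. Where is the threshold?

Input is 12 dB above T (since output overshoot × R = input overshoot: (-17 − T)·6 = -7 − T gives T = -19 dBFS).
Check: -19 + (-7 − (-19))/6 = -19 + 2 = -17 dBFS. ✓

-19 dBFS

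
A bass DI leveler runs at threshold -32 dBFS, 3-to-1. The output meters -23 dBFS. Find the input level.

-5 dBFS

That's 9 dB above the -32 dBFS threshold.
Undo the ratio: input overshoot = 9 × 3 = 27 dB, giving input = -5 dBFS.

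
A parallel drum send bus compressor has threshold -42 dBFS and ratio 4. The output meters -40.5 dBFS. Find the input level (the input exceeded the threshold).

-36 dBFS

Post-compression overshoot = -40.5 − (-42) = 1.5 dB.
Before 4:1 compression the overshoot was 1.5 × 4 = 6 dB, so input = -42 + 6 = -36 dBFS.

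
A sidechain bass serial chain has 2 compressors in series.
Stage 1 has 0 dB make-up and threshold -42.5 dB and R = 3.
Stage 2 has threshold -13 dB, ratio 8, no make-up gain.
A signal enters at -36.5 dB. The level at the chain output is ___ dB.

Stage 1: overshoot 6 dB → 6/3 = 2 dB → -40.5 dB.
Stage 2: -40.5 dB ≤ -13 dB, so stage 2 doesn't engage; output -40.5 dB.

-40.5 dB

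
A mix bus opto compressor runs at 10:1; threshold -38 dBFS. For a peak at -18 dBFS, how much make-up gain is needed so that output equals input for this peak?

18 dB

The peak compresses to -38 + 20/10 = -36 dBFS.
To reach -18 dBFS requires -18 − (-36) = 18 dB of make-up.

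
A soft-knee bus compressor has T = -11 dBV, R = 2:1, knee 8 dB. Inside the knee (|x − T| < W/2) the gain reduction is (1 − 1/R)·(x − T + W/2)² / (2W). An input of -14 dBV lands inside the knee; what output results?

x − T + W/2 = -14 − (-11) + 4 = 1.
GR = (1 − 1/2) × 1² / 16 = 0.5 × 1 / 16 = 0.03125 dB.
Output = -14 − 0.03125 = -14.03125 dBV.

-14.03125 dBV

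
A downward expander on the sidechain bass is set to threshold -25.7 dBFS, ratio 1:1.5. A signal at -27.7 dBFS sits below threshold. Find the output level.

Below threshold, a 1:1.5 expander applies gain = (1.5−1)×(T − x) of attenuation.
(1.5−1) × 2 = 1 dB, so output = -27.7 − 1 = -28.7 dBFS.

-28.7 dBFS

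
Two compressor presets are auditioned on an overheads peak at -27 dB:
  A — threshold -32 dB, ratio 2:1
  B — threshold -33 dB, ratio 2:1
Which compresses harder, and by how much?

B, by 0.5 dB

A: overshoot 5 dB → output overshoot 2.5 dB → GR 2.5 dB.
B: overshoot 6 dB → output overshoot 3 dB → GR 3 dB.
B reduces 0.5 dB more.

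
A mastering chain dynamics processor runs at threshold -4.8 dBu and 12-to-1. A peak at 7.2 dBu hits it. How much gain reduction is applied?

Overshoot = 7.2 − (-4.8) = 12 dB.
A 12:1 ratio leaves 1 dB of that excess.
So the signal is attenuated by 12 − 1 = 11 dB.

11 dB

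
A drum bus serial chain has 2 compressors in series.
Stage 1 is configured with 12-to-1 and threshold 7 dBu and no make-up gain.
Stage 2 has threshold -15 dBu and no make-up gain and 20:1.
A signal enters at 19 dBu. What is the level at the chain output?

Stage 1: 12 dB above 7 dBu, reduced 12:1 to 1 dB above → 8 dBu.
Stage 2: 8 dBu is 23 dB over -15 dBu; at 20:1 that becomes 1.15 dB over, giving -13.85 dBu.

-13.85 dBu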